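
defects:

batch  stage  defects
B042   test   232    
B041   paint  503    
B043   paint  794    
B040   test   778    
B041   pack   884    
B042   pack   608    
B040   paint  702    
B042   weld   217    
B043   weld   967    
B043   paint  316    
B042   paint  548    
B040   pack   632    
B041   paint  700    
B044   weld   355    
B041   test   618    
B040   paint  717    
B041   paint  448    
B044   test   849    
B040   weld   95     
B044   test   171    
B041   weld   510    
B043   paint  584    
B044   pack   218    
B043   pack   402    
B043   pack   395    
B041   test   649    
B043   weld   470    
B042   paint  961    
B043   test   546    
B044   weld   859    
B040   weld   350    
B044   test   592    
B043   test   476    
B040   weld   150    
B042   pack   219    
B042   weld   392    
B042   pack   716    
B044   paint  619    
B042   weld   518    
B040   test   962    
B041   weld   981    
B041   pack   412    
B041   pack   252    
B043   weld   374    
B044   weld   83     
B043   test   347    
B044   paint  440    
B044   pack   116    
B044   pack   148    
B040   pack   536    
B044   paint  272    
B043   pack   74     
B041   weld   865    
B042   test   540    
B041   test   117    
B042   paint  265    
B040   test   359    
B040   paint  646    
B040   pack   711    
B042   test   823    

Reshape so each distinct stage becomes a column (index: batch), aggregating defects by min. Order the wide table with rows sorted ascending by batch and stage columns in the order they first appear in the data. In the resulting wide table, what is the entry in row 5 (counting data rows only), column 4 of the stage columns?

With rows sorted ascending by batch, row 5 is batch=B044. stage columns in first-appearance order: test, paint, pack, weld; column 4 is weld.
Long rows with batch=B044, stage=weld: min(355, 859, 83) = 83.

83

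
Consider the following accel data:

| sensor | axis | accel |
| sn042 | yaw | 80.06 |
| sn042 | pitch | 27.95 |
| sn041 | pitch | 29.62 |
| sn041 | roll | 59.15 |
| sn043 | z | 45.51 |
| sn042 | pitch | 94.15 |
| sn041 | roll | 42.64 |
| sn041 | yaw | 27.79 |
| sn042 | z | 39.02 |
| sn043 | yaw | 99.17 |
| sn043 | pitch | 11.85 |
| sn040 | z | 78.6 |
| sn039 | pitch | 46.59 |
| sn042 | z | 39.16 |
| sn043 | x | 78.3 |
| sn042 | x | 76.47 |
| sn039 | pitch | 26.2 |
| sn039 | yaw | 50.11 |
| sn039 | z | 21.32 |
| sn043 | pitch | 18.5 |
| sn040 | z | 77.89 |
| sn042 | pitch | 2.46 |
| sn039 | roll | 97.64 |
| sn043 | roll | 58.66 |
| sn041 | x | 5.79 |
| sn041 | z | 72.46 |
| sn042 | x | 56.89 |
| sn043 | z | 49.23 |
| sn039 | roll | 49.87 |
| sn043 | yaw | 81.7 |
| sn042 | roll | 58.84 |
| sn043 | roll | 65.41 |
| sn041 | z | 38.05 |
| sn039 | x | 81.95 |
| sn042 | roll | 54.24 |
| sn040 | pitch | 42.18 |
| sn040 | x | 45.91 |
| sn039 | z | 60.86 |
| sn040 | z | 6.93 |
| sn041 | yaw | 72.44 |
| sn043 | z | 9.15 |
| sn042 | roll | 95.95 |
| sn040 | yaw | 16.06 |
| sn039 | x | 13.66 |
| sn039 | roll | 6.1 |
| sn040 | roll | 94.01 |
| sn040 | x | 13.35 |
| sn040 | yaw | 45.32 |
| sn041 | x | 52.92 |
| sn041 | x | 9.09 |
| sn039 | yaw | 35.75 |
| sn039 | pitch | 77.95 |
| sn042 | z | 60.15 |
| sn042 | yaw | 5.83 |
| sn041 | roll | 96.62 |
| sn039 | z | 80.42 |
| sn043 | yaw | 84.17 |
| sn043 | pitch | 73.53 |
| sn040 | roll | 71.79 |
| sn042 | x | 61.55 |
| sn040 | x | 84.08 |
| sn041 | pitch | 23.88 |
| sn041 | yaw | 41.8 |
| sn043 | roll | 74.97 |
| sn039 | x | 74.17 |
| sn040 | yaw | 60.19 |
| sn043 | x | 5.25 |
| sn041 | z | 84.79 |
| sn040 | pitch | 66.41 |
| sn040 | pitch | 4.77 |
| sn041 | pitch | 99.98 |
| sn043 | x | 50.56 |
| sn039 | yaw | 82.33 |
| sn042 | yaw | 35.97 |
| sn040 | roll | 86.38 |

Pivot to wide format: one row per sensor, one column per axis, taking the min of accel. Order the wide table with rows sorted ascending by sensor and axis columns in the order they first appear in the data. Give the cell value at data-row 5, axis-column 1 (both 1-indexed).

With rows sorted ascending by sensor, row 5 is sensor=sn043. axis columns in first-appearance order: yaw, pitch, roll, z, x; column 1 is yaw.
Long rows with sensor=sn043, axis=yaw: min(99.17, 81.7, 84.17) = 81.7.

81.7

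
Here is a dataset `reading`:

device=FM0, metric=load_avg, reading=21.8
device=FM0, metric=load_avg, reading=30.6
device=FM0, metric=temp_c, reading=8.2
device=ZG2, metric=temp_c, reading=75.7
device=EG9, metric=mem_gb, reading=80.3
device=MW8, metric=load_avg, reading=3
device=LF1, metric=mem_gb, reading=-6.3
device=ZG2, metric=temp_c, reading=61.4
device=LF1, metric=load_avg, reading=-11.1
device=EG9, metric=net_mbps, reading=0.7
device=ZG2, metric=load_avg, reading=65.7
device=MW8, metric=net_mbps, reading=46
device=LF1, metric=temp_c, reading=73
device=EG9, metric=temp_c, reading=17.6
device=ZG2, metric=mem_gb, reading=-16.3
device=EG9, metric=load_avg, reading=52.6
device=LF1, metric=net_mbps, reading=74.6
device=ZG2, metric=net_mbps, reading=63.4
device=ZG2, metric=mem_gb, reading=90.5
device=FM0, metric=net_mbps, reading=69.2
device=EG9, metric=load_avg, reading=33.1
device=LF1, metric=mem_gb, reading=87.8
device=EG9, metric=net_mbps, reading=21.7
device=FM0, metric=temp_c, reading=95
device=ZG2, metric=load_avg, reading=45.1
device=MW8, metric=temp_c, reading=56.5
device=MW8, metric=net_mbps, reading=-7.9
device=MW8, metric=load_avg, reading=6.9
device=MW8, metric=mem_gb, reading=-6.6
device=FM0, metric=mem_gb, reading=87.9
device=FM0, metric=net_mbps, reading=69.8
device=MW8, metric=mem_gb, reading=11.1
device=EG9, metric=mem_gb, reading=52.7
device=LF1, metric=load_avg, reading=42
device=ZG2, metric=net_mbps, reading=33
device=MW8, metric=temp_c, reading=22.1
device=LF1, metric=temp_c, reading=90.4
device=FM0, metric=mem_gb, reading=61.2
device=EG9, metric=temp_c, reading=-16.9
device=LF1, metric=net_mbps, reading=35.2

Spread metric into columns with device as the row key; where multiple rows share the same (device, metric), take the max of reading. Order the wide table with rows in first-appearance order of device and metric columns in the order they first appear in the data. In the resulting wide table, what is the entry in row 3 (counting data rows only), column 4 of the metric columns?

21.7

With rows in first-appearance order of device, row 3 is device=EG9. metric columns in first-appearance order: load_avg, temp_c, mem_gb, net_mbps; column 4 is net_mbps.
Long rows with device=EG9, metric=net_mbps: max(0.7, 21.7) = 21.7.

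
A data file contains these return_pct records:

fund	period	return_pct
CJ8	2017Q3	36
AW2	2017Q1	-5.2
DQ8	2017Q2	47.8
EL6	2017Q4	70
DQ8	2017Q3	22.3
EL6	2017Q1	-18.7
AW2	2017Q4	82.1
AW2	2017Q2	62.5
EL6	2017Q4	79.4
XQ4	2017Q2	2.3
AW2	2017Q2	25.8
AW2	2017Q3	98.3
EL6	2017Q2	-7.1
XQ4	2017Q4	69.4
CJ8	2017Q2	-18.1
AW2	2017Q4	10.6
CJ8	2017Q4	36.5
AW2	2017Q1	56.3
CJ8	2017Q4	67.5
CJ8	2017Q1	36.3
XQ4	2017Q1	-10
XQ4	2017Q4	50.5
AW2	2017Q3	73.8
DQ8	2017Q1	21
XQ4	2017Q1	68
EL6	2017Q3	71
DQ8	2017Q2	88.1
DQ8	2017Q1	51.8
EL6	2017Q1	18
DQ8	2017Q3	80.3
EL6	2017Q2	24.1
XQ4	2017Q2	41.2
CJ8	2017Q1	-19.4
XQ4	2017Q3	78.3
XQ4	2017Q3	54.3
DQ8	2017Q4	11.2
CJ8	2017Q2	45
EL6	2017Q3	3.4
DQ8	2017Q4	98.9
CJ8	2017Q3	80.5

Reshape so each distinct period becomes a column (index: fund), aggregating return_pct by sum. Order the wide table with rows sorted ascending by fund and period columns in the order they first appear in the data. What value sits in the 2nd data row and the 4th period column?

104

With rows sorted ascending by fund, row 2 is fund=CJ8. period columns in first-appearance order: 2017Q3, 2017Q1, 2017Q2, 2017Q4; column 4 is 2017Q4.
Long rows with fund=CJ8, period=2017Q4: 36.5 + 67.5 = 104.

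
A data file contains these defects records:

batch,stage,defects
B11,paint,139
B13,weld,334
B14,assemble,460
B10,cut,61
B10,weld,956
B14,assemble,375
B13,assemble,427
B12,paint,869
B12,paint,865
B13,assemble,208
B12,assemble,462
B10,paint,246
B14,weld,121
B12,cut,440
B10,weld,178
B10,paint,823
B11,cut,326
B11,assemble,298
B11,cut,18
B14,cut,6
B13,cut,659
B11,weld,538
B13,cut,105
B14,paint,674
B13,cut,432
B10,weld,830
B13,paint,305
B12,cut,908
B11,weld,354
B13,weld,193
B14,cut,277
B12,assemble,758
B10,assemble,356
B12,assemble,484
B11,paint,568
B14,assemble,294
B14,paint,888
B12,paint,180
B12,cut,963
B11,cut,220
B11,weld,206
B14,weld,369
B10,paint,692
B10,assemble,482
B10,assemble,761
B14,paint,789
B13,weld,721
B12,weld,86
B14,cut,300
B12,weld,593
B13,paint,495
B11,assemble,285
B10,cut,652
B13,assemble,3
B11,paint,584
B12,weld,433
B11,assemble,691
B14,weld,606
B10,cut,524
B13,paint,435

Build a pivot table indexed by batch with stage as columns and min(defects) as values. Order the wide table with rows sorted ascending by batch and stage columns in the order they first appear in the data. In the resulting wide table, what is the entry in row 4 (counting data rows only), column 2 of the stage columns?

With rows sorted ascending by batch, row 4 is batch=B13. stage columns in first-appearance order: paint, weld, assemble, cut; column 2 is weld.
Long rows with batch=B13, stage=weld: min(334, 193, 721) = 193.

193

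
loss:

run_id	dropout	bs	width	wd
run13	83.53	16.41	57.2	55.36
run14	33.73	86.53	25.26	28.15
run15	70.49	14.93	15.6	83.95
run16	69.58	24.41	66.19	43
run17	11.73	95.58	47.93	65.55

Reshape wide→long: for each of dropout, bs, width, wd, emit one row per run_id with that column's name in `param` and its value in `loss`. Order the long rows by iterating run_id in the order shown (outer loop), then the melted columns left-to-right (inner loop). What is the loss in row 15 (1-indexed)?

66.19

20 rows total (5 × 4). Row 15: index ⌊(15-1)/4⌋ = 3 into run_id → run16; (15-1) mod 4 = 2 into the melted columns → width.
So row 15 is (run16, width, 66.19); loss = 66.19.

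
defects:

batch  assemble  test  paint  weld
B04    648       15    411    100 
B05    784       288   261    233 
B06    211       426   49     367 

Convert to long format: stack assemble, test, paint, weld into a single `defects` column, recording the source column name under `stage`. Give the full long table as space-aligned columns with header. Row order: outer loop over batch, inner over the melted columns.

Each (batch, column) pair becomes one row: 3 × 4 = 12 rows.
For example, (B04, assemble) → defects=648.

batch  stage     defects
B04    assemble  648    
B04    test      15     
B04    paint     411    
B04    weld      100    
B05    assemble  784    
B05    test      288    
B05    paint     261    
B05    weld      233    
B06    assemble  211    
B06    test      426    
B06    paint     49     
B06    weld      367    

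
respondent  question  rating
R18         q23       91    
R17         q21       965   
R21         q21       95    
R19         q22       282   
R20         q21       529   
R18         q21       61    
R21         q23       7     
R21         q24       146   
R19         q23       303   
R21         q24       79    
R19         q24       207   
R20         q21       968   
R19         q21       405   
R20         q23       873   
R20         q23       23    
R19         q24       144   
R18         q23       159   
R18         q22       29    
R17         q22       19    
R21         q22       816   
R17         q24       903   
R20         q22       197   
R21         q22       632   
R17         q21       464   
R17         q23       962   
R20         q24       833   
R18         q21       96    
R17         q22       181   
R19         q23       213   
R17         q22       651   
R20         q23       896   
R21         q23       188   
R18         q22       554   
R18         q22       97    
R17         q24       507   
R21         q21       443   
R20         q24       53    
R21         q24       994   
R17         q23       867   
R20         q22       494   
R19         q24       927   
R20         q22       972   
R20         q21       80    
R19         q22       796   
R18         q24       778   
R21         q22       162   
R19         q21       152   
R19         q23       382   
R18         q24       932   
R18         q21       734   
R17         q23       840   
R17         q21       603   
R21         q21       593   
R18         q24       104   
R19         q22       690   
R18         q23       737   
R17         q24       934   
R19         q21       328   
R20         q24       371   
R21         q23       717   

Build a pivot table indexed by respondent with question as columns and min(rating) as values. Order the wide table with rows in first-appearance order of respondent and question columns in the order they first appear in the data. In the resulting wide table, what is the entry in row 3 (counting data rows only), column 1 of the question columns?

With rows in first-appearance order of respondent, row 3 is respondent=R21. question columns in first-appearance order: q23, q21, q22, q24; column 1 is q23.
Long rows with respondent=R21, question=q23: min(7, 188, 717) = 7.

7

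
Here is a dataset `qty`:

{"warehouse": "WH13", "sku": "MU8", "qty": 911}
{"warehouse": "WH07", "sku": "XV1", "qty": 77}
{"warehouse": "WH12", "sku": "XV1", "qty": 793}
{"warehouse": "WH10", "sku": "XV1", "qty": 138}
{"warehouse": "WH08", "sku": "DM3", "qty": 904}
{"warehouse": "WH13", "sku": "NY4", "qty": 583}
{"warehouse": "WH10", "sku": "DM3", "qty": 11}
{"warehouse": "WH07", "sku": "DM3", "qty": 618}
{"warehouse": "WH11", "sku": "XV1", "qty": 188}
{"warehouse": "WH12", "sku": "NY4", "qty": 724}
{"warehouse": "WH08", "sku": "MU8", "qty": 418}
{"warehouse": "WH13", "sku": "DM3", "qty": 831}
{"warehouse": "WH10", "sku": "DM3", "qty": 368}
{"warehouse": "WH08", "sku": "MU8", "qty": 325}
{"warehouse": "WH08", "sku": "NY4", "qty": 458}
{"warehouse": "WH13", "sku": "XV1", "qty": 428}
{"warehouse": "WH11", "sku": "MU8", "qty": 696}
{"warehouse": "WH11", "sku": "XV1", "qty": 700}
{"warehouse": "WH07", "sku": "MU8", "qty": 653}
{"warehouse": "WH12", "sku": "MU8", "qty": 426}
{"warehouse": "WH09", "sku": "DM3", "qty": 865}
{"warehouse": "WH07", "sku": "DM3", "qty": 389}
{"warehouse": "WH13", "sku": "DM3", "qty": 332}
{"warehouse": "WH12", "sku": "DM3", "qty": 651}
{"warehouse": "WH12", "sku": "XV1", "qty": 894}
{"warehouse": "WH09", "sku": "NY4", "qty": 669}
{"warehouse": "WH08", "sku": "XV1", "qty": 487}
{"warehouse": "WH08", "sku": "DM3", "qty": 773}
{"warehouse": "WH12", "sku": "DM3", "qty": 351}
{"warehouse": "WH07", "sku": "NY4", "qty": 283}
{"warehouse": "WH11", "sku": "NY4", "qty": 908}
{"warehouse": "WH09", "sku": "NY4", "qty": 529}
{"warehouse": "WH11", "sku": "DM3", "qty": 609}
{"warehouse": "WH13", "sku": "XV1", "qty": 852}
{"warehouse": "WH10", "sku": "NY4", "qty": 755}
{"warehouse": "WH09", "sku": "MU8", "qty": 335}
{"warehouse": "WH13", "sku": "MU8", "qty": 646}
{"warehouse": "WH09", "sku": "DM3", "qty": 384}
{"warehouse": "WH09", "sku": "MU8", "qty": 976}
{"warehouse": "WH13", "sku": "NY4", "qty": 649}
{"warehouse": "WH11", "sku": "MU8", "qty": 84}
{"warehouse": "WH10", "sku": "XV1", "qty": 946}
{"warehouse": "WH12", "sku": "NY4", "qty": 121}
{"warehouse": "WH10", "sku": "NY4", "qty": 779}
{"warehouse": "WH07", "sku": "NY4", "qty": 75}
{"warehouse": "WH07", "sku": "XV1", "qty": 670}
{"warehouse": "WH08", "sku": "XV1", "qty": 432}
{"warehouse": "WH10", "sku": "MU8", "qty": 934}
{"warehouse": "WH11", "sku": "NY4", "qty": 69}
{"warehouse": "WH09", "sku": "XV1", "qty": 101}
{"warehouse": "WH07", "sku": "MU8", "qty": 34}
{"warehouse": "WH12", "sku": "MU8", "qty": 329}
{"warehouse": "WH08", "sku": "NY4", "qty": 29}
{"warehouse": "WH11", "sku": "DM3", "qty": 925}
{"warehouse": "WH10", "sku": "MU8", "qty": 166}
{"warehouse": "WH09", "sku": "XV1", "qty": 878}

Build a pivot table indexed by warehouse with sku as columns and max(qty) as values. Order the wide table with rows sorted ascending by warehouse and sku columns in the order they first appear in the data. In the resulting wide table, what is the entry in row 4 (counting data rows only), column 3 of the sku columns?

368

With rows sorted ascending by warehouse, row 4 is warehouse=WH10. sku columns in first-appearance order: MU8, XV1, DM3, NY4; column 3 is DM3.
Long rows with warehouse=WH10, sku=DM3: max(11, 368) = 368.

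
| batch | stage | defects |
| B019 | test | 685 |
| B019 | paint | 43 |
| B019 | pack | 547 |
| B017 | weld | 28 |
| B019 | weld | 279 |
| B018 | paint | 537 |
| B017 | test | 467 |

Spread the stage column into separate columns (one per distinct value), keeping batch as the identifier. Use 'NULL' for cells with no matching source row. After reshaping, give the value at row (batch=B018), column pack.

NULL

No long-format row has batch=B018 and stage=pack, so the cell is NULL.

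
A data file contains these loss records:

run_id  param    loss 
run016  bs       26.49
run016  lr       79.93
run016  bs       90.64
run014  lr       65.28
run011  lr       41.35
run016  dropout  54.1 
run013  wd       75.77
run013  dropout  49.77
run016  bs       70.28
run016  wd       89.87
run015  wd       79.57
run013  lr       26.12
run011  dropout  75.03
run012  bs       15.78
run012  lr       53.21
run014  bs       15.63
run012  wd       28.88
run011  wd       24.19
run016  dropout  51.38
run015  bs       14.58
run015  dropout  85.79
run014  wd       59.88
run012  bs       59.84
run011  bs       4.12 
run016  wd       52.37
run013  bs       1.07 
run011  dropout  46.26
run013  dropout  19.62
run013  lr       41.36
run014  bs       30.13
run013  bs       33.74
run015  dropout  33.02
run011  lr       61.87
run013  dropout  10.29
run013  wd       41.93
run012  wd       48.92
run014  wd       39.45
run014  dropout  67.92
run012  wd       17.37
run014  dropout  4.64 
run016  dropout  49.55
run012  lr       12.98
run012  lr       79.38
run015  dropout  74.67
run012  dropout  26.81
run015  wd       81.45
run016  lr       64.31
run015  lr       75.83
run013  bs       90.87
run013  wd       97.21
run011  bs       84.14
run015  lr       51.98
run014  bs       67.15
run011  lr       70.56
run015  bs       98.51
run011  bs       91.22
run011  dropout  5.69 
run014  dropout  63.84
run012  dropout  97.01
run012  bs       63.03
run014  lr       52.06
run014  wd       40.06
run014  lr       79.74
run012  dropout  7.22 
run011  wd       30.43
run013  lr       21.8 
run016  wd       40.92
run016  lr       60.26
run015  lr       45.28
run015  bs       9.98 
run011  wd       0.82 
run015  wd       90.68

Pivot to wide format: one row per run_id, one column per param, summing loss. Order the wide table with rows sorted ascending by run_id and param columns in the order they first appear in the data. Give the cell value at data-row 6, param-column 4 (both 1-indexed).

183.16

With rows sorted ascending by run_id, row 6 is run_id=run016. param columns in first-appearance order: bs, lr, dropout, wd; column 4 is wd.
Long rows with run_id=run016, param=wd: 89.87 + 52.37 + 40.92 = 183.16.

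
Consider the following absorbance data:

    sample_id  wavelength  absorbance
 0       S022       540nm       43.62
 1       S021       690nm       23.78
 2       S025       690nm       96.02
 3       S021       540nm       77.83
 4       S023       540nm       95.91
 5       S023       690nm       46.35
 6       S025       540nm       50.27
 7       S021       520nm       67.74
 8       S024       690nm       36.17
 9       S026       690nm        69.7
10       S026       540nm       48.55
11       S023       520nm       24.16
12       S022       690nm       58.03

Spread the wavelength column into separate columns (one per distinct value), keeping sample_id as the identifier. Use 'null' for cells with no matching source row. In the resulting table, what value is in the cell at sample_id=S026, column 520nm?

No long-format row has sample_id=S026 and wavelength=520nm, so the cell is null.

null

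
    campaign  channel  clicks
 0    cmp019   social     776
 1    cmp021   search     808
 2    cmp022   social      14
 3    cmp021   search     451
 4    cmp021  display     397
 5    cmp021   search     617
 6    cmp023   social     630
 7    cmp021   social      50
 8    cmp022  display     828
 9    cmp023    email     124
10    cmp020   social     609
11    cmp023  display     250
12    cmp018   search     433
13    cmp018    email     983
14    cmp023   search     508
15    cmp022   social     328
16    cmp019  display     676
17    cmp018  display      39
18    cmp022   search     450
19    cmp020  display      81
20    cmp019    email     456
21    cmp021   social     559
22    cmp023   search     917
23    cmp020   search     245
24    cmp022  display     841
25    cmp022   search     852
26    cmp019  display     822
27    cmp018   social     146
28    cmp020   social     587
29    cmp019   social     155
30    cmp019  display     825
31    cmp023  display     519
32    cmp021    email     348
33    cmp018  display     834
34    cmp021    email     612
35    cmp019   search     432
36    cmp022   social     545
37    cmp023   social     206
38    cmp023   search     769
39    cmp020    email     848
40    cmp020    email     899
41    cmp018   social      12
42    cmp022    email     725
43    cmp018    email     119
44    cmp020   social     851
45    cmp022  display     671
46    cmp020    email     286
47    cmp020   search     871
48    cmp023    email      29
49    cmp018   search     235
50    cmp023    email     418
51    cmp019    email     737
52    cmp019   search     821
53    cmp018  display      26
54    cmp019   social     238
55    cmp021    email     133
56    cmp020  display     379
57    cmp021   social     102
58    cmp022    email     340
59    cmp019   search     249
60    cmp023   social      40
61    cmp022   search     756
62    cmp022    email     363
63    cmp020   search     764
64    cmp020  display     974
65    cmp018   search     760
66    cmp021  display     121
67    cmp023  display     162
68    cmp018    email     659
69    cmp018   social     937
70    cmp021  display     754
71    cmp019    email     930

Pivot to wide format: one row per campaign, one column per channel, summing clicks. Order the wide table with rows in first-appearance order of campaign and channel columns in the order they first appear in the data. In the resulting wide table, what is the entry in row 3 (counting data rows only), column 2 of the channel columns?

2058

With rows in first-appearance order of campaign, row 3 is campaign=cmp022. channel columns in first-appearance order: social, search, display, email; column 2 is search.
Long rows with campaign=cmp022, channel=search: 450 + 852 + 756 = 2058.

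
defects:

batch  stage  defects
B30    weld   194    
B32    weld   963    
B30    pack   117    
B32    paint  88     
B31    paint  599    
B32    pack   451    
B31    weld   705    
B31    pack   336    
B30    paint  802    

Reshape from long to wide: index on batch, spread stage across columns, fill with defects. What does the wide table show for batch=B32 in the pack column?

Wide layout: rows indexed by batch, columns are the 3 distinct stage values (weld, pack, paint).
Cell (batch=B32, stage=pack) draws from the long row where batch=B32 and stage=pack, which has defects=451.

451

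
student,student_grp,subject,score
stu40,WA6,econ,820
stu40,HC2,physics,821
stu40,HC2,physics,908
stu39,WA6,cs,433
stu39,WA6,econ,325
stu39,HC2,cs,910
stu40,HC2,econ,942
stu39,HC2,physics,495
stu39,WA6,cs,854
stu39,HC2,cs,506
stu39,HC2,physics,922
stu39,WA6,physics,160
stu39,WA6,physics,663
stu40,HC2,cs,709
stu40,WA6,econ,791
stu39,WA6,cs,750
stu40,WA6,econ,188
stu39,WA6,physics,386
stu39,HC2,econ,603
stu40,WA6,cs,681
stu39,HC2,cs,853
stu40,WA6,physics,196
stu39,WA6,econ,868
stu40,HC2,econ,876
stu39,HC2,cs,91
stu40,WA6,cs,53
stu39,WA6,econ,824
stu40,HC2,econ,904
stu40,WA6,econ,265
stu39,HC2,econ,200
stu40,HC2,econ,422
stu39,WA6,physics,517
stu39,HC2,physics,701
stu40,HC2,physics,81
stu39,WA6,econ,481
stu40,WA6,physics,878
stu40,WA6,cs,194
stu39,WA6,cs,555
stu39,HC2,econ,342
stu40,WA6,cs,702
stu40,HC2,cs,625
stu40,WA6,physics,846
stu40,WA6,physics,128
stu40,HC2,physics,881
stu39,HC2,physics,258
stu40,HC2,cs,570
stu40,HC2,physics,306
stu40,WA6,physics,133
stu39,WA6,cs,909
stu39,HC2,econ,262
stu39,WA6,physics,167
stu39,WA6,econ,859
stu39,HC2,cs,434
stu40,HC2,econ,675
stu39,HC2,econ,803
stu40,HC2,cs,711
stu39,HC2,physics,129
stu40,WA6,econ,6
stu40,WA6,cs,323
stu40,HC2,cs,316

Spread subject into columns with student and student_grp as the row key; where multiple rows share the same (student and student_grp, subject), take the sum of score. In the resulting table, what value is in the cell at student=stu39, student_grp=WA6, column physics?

1893

Rows with student=stu39, student_grp=WA6 and subject=physics: score values are 160, 663, 386, 517, 167.
160 + 663 + 386 + 517 + 167 = 1893.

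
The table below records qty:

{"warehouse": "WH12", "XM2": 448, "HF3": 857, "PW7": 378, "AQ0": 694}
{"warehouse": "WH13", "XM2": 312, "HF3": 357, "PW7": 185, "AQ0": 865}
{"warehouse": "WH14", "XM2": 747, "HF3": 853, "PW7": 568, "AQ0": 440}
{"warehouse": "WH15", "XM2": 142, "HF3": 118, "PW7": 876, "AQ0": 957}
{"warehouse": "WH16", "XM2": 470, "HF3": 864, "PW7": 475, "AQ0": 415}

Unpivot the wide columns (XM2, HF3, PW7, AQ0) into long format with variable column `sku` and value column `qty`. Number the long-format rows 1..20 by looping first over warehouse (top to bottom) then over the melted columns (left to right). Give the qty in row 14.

20 rows total (5 × 4). Row 14: index ⌊(14-1)/4⌋ = 3 into warehouse → WH15; (14-1) mod 4 = 1 into the melted columns → HF3.
So row 14 is (WH15, HF3, 118); qty = 118.

118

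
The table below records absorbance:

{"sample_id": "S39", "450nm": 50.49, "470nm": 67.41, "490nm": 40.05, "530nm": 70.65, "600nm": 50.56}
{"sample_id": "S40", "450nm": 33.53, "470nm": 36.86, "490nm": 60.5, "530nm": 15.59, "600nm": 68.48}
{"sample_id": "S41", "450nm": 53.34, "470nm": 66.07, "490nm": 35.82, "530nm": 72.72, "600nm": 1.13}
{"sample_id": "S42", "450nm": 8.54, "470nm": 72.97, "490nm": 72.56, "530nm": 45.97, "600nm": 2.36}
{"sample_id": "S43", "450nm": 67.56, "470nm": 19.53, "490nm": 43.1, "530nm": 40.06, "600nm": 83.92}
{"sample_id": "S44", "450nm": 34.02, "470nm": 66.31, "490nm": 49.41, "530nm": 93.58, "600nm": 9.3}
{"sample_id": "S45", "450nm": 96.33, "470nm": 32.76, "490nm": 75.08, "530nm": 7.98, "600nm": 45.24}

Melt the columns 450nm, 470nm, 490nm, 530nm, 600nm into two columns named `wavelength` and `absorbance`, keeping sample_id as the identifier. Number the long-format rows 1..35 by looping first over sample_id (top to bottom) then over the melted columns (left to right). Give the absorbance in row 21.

35 rows total (7 × 5). Row 21: index ⌊(21-1)/5⌋ = 4 into sample_id → S43; (21-1) mod 5 = 0 into the melted columns → 450nm.
So row 21 is (S43, 450nm, 67.56); absorbance = 67.56.

67.56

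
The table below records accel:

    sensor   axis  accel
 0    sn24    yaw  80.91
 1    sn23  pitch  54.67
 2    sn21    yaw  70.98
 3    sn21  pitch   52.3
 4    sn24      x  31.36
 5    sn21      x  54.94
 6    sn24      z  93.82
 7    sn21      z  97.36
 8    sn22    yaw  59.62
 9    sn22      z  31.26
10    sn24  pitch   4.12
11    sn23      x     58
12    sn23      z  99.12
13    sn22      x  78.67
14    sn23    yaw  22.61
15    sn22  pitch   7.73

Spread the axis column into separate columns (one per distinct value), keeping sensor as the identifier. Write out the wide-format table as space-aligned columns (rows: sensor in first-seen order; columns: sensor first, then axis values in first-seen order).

sensor  yaw    pitch  x      z    
sn24    80.91  4.12   31.36  93.82
sn23    22.61  54.67  58     99.12
sn21    70.98  52.3   54.94  97.36
sn22    59.62  7.73   78.67  31.26

Columns: sensor plus the 4 distinct axis values (yaw, pitch, x, z).
For example, row sn24 column yaw takes accel=80.91 from the long row (sn24, yaw).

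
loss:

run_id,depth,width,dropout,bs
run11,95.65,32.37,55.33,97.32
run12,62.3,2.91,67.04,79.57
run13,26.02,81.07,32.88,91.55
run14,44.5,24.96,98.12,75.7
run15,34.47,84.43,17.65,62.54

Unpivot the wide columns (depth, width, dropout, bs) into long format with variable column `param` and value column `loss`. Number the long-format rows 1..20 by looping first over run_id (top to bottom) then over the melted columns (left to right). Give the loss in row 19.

17.65

20 rows total (5 × 4). Row 19: index ⌊(19-1)/4⌋ = 4 into run_id → run15; (19-1) mod 4 = 2 into the melted columns → dropout.
So row 19 is (run15, dropout, 17.65); loss = 17.65.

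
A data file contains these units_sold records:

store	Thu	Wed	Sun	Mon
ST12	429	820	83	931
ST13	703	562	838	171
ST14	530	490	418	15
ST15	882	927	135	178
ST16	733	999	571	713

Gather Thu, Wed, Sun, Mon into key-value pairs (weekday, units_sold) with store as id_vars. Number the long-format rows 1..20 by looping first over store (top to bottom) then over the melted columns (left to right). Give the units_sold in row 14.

20 rows total (5 × 4). Row 14: index ⌊(14-1)/4⌋ = 3 into store → ST15; (14-1) mod 4 = 1 into the melted columns → Wed.
So row 14 is (ST15, Wed, 927); units_sold = 927.

927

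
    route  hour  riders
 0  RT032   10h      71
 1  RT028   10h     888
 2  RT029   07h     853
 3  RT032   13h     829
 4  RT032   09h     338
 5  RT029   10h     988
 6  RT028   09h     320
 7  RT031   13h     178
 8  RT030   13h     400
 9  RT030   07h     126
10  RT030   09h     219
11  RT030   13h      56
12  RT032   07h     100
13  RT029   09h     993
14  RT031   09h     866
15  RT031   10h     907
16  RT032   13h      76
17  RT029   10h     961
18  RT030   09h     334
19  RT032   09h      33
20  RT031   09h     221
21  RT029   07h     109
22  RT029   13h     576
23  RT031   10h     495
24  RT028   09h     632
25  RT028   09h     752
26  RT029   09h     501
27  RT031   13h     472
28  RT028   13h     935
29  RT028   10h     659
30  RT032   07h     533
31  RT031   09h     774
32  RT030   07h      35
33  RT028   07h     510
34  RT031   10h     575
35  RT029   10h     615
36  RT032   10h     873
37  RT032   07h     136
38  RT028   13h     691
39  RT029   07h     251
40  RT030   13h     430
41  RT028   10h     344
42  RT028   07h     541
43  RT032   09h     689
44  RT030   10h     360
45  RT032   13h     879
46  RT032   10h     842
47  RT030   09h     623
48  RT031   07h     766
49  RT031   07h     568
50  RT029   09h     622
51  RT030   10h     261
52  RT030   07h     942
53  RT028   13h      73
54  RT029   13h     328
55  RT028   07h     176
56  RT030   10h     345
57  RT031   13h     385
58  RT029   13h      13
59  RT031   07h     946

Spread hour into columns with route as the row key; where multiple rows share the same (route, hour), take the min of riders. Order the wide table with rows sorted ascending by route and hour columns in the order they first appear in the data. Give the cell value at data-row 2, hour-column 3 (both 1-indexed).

13

With rows sorted ascending by route, row 2 is route=RT029. hour columns in first-appearance order: 10h, 07h, 13h, 09h; column 3 is 13h.
Long rows with route=RT029, hour=13h: min(576, 328, 13) = 13.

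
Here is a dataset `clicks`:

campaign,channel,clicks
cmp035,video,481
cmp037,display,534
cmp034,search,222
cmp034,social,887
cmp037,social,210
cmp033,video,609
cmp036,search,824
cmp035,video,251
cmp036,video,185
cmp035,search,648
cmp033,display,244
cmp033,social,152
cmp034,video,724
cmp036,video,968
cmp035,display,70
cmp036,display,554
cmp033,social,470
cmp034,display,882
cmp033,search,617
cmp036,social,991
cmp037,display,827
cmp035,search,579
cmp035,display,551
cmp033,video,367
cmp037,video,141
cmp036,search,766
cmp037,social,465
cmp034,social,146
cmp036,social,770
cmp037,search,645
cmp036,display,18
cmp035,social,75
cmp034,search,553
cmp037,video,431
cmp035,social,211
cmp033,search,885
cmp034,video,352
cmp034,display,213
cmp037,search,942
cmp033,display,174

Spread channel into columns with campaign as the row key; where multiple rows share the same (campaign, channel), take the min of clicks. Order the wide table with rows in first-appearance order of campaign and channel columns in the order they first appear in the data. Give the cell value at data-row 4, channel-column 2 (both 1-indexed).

174

With rows in first-appearance order of campaign, row 4 is campaign=cmp033. channel columns in first-appearance order: video, display, search, social; column 2 is display.
Long rows with campaign=cmp033, channel=display: min(244, 174) = 174.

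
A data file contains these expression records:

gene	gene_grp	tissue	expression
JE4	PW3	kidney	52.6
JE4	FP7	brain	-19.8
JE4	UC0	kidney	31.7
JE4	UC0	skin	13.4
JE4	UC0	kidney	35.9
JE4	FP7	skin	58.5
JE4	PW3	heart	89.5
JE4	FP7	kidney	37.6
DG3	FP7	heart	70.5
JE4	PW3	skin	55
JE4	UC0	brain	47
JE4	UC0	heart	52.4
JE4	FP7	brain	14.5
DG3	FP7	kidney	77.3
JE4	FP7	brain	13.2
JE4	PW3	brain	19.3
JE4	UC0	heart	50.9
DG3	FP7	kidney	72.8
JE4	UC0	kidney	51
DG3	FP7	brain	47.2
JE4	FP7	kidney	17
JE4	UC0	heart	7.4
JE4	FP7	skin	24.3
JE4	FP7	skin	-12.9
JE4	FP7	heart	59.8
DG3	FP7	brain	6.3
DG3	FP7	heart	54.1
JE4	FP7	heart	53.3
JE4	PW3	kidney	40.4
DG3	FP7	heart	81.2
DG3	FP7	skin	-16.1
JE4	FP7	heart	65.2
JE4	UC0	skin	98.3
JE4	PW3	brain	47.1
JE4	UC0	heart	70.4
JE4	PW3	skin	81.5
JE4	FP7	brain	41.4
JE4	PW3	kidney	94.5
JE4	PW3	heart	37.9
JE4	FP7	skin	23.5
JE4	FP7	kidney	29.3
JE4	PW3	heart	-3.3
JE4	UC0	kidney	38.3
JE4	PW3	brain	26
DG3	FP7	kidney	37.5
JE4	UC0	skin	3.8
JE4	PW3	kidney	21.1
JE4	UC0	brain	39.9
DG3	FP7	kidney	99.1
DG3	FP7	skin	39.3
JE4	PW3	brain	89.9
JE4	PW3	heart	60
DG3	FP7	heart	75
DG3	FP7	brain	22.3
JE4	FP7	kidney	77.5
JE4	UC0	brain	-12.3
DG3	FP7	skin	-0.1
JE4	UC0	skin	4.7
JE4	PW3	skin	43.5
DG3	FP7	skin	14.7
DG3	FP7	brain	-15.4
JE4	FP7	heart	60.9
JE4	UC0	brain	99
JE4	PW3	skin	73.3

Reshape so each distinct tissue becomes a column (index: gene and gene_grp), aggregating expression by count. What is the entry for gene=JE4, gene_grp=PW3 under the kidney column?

4

Rows with gene=JE4, gene_grp=PW3 and tissue=kidney: expression values are 52.6, 40.4, 94.5, 21.1.
4 rows match — count = 4.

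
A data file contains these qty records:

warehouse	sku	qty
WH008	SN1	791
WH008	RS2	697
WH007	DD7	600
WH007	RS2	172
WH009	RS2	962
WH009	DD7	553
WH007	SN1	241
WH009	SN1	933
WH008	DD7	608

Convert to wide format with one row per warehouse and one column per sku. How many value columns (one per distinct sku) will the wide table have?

3 distinct sku values: SN1, DD7, RS2.

3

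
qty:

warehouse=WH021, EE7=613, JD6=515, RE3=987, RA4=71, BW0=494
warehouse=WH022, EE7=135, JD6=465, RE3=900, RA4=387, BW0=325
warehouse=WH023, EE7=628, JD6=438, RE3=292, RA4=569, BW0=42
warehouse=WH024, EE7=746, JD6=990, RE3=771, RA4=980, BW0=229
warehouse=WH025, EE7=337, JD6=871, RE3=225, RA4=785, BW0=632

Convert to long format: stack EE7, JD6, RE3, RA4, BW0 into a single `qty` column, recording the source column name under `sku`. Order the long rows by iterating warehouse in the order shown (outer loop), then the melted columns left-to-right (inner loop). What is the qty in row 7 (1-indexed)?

465

25 rows total (5 × 5). Row 7: index ⌊(7-1)/5⌋ = 1 into warehouse → WH022; (7-1) mod 5 = 1 into the melted columns → JD6.
So row 7 is (WH022, JD6, 465); qty = 465.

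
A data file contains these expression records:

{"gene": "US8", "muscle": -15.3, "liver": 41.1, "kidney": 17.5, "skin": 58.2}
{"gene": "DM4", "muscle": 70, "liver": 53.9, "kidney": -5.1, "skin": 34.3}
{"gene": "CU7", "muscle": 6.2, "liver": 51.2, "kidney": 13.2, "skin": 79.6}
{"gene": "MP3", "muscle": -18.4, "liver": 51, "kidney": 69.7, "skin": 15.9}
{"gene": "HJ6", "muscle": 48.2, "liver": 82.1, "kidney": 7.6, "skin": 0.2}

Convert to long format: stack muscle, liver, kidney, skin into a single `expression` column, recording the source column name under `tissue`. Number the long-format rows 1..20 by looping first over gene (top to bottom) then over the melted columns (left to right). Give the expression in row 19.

20 rows total (5 × 4). Row 19: index ⌊(19-1)/4⌋ = 4 into gene → HJ6; (19-1) mod 4 = 2 into the melted columns → kidney.
So row 19 is (HJ6, kidney, 7.6); expression = 7.6.

7.6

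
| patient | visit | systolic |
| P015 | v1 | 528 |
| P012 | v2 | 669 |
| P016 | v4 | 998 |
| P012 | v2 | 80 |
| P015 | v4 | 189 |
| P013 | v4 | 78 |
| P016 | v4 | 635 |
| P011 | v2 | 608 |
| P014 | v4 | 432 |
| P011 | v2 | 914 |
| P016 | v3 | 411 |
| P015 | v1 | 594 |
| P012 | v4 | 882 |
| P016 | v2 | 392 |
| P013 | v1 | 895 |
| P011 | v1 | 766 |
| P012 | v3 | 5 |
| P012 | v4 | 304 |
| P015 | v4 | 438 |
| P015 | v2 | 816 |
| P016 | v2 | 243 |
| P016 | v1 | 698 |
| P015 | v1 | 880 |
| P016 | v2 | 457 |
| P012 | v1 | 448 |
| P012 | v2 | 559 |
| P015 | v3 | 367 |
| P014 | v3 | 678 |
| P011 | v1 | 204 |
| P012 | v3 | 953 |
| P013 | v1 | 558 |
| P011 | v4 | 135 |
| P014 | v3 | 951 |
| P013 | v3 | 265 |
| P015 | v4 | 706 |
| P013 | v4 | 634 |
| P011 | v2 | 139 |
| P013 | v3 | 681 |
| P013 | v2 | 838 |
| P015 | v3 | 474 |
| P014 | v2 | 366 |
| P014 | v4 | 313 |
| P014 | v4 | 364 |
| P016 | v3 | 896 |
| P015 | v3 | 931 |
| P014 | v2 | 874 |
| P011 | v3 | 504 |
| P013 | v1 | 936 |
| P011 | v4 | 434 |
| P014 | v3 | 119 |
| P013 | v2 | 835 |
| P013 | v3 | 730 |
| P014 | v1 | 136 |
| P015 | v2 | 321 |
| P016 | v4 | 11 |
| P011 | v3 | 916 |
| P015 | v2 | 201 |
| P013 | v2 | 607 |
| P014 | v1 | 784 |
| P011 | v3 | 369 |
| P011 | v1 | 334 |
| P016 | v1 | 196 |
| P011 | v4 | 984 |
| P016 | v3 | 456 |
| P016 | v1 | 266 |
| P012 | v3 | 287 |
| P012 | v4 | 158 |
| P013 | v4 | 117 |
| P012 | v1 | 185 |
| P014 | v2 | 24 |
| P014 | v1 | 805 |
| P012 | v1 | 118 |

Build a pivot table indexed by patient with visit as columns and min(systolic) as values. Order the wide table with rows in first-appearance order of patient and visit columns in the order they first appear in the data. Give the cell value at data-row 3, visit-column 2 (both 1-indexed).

With rows in first-appearance order of patient, row 3 is patient=P016. visit columns in first-appearance order: v1, v2, v4, v3; column 2 is v2.
Long rows with patient=P016, visit=v2: min(392, 243, 457) = 243.

243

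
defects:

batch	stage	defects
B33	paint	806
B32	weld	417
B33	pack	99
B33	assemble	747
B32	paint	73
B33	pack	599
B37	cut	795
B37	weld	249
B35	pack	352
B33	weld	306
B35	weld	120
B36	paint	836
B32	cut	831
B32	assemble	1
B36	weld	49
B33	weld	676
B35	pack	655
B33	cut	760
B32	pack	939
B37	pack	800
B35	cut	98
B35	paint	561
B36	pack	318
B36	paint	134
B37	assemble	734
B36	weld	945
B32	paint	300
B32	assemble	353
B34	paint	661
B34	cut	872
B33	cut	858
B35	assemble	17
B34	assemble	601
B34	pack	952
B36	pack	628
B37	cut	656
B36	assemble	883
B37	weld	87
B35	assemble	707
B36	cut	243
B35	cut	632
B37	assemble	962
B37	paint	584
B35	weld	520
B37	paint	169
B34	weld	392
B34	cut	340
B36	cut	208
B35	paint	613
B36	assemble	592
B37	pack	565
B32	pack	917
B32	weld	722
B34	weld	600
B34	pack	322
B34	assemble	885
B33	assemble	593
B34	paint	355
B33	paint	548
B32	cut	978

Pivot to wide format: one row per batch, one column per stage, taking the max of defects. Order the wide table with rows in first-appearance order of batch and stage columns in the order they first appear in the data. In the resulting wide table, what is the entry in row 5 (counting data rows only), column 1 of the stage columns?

With rows in first-appearance order of batch, row 5 is batch=B36. stage columns in first-appearance order: paint, weld, pack, assemble, cut; column 1 is paint.
Long rows with batch=B36, stage=paint: max(836, 134) = 836.

836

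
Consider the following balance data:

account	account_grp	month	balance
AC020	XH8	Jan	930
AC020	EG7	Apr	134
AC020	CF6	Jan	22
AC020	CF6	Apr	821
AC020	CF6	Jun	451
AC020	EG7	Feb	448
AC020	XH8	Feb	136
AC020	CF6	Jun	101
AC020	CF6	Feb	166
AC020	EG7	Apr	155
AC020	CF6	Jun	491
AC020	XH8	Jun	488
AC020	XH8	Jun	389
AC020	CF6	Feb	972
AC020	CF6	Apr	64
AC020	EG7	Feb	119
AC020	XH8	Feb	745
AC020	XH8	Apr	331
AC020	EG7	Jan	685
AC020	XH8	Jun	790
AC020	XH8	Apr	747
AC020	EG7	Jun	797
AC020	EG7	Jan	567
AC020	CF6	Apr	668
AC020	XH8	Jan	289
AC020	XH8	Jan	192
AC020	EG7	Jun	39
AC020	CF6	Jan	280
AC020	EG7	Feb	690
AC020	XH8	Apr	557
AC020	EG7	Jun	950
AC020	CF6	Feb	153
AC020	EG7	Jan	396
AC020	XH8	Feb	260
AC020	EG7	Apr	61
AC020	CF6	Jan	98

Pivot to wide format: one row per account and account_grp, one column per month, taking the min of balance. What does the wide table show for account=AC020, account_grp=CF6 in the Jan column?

Rows with account=AC020, account_grp=CF6 and month=Jan: balance values are 22, 280, 98.
min(22, 280, 98) = 22.

22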